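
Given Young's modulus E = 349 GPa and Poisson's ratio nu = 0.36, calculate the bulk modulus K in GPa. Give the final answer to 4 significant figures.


K = E / (3*(1-2*nu))
K = 349 / (3*(1-2*0.36))
K = 415.5 GPa


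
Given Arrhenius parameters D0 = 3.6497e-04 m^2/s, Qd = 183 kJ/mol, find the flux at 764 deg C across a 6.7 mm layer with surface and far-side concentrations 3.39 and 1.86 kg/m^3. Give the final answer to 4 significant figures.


Step 1: D = D0 * exp(-Qd/(R*T))
T = 764 + 273.15 = 1037.15 K
D = 3.6497e-04 * exp(-183e3 / (8.314 * 1037.15)) = 2.21503e-13 m^2/s
Step 2: J = D * (C1 - C2) / dx
J = 2.21503e-13 * (3.39 - 1.86) / 6.7e-03
J = 5.058e-11 kg/(m^2*s)


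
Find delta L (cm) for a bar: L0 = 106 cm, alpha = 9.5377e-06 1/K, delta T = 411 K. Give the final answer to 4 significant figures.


dL = L0 * alpha * dT
dL = 106 * 9.5377e-06 * 411
dL = 0.4155 cm


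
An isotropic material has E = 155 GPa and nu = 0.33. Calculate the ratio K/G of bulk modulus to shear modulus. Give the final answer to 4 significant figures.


G = E / (2*(1+nu))
G = 155 / (2*(1+0.33)) = 58.2707 GPa
K = E / (3*(1-2*nu))
K = 155 / (3*(1-2*0.33)) = 151.961 GPa
K/G = 151.961 / 58.2707 = 2.608


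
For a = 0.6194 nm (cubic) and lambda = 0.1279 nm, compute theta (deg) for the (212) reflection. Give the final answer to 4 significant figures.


d = a / sqrt(h^2+k^2+l^2)
d = 0.6194 / sqrt(9) = 0.206467 nm
lambda = 2*d*sin(theta)  =>  sin(theta) = lambda / (2*d)
sin(theta) = 0.1279 / (2 * 0.206467) = 0.309735
theta = 18.04 deg


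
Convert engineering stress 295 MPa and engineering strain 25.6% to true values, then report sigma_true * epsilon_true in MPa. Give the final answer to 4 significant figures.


sigma_true = sigma_eng * (1 + epsilon_eng)
sigma_true = 295 * (1 + 0.256) = 370.52 MPa
epsilon_true = ln(1 + epsilon_eng)
epsilon_true = ln(1 + 0.256) = 0.227932
sigma_true * epsilon_true = 370.52 * 0.227932 = 84.45 MPa


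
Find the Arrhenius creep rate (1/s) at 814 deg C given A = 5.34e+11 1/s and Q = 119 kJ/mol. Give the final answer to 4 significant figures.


rate = A * exp(-Q / (R*T))
T = 814 + 273.15 = 1087.15 K
rate = 5.34e+11 * exp(-119e3 / (8.314 * 1087.15))
rate = 1.023e+06 1/s


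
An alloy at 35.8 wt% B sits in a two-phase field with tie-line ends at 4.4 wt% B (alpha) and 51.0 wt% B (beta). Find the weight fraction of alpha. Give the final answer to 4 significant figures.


f_alpha = (C_beta - C0) / (C_beta - C_alpha)
f_alpha = (51.0 - 35.8) / (51.0 - 4.4)
f_alpha = 0.3262


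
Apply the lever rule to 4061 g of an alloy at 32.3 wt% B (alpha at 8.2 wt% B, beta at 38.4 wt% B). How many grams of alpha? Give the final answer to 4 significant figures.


f_alpha = (C_beta - C0) / (C_beta - C_alpha)
f_alpha = (38.4 - 32.3) / (38.4 - 8.2) = 0.201987
m_alpha = f_alpha * m_total = 0.201987 * 4061 = 820.3 g


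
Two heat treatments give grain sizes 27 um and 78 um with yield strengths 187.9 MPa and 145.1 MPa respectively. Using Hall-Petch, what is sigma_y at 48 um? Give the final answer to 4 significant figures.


sigma_y = sigma0 + k / sqrt(d)
1/sqrt(d1) = 1/sqrt(2.7e-05) = 192.45;  1/sqrt(d2) = 113.228
k = (sigma1 - sigma2) / (1/sqrt(d1) - 1/sqrt(d2)) = (187.9 - 145.1) / (192.45 - 113.228) = 0.540251 MPa*m^0.5
sigma0 = sigma1 - k/sqrt(d1) = 187.9 - 0.540251*192.45 = 83.9286 MPa
sigma_y(d3) = 83.9286 + 0.540251 / sqrt(4.8e-05) = 161.9 MPa


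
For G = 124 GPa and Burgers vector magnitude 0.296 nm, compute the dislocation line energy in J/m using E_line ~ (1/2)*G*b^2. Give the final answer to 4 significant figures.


E = G*b^2/2
b = 0.296 nm = 2.96e-10 m
G = 124 GPa = 1.24e+11 Pa
E = 0.5 * 1.24e+11 * (2.96e-10)^2
E = 5.432e-09 J/m


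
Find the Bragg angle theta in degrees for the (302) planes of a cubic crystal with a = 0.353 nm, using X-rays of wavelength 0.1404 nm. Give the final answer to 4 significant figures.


d = a / sqrt(h^2+k^2+l^2)
d = 0.353 / sqrt(13) = 0.0979046 nm
lambda = 2*d*sin(theta)  =>  sin(theta) = lambda / (2*d)
sin(theta) = 0.1404 / (2 * 0.0979046) = 0.717025
theta = 45.81 deg


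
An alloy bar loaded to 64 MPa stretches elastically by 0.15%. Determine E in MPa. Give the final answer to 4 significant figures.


E = sigma / epsilon
epsilon = 0.15% = 1.5e-03
E = 64 / 1.5e-03
E = 42670 MPa


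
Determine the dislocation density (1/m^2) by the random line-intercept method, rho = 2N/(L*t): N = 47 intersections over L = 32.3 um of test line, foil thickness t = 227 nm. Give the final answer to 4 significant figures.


rho = 2N / (L * t)
L = 32.3 um = 3.23e-05 m, t = 227 nm = 2.27e-07 m
rho = 2 * 47 / (3.23e-05 * 2.27e-07)
rho = 1.282e+13 1/m^2


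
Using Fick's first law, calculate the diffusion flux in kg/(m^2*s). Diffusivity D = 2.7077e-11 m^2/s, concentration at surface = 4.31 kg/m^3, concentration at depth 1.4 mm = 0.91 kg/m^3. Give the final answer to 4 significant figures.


J = -D * (dC/dx) = D * (C1 - C2) / dx
J = 2.7077e-11 * (4.31 - 0.91) / 1.4e-03
J = 6.576e-08 kg/(m^2*s)


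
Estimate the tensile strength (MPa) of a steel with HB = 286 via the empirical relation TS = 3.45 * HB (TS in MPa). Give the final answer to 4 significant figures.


TS (MPa) = 3.45 * HB
TS = 3.45 * 286
TS = 986.7 MPa


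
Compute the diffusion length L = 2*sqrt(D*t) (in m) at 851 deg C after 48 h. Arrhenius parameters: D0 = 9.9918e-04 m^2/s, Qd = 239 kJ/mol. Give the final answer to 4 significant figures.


Step 1: D = D0 * exp(-Qd/(R*T))
T = 1124.15 K
D = 9.9918e-04 * exp(-239e3 / (8.314 * 1124.15)) = 7.83236e-15 m^2/s
Step 2: L = 2*sqrt(D*t)
t = 48 h = 172800 s
L = 2*sqrt(7.83236e-15 * 172800) = 7.358e-05 m


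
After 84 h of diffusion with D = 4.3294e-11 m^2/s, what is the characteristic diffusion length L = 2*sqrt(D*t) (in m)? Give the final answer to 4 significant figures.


t = 84 hr = 302400 s
Diffusion length = 2*sqrt(D*t)
= 2*sqrt(4.3294e-11 * 302400)
= 7.237e-03 m


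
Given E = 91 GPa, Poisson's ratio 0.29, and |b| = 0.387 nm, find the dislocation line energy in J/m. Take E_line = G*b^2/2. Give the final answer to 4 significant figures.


Step 1: G = E / (2*(1+nu))
G = 91 / (2*(1+0.29)) = 35.2713 GPa = 3.52713e+10 Pa
Step 2: E_line = G*b^2/2
b = 0.387 nm = 3.87e-10 m
E_line = 0.5 * 3.52713e+10 * (3.87e-10)^2 = 2.641e-09 J/m


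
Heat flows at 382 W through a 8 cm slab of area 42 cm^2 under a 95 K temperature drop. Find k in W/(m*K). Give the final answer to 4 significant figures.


k = Q*L / (A*dT)
L = 0.08 m, A = 4.2e-03 m^2
k = 382 * 0.08 / (4.2e-03 * 95)
k = 76.59 W/(m*K)


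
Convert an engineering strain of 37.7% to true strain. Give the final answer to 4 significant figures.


epsilon_true = ln(1 + epsilon_eng)
epsilon_true = ln(1 + 0.377)
epsilon_true = 0.3199


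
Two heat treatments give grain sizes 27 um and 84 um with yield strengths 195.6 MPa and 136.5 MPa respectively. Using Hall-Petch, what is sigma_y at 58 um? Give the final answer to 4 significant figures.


sigma_y = sigma0 + k / sqrt(d)
1/sqrt(d1) = 1/sqrt(2.7e-05) = 192.45;  1/sqrt(d2) = 109.109
k = (sigma1 - sigma2) / (1/sqrt(d1) - 1/sqrt(d2)) = (195.6 - 136.5) / (192.45 - 109.109) = 0.709134 MPa*m^0.5
sigma0 = sigma1 - k/sqrt(d1) = 195.6 - 0.709134*192.45 = 59.1272 MPa
sigma_y(d3) = 59.1272 + 0.709134 / sqrt(5.8e-05) = 152.2 MPa


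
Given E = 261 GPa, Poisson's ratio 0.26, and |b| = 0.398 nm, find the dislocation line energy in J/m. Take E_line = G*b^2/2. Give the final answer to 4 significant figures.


Step 1: G = E / (2*(1+nu))
G = 261 / (2*(1+0.26)) = 103.571 GPa = 1.03571e+11 Pa
Step 2: E_line = G*b^2/2
b = 0.398 nm = 3.98e-10 m
E_line = 0.5 * 1.03571e+11 * (3.98e-10)^2 = 8.203e-09 J/m


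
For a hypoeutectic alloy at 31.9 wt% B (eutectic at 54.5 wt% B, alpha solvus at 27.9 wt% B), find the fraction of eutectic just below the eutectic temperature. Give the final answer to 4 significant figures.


f_primary = (C_e - C0) / (C_e - C_alpha_max)
f_primary = (54.5 - 31.9) / (54.5 - 27.9)
f_primary = 0.849624
f_eutectic = 1 - 0.849624 = 0.1504


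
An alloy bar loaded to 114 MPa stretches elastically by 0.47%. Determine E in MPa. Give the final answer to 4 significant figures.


E = sigma / epsilon
epsilon = 0.47% = 4.7e-03
E = 114 / 4.7e-03
E = 24260 MPa


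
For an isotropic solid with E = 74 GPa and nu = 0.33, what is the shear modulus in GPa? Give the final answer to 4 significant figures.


G = E / (2*(1+nu))
G = 74 / (2*(1+0.33))
G = 27.82 GPa


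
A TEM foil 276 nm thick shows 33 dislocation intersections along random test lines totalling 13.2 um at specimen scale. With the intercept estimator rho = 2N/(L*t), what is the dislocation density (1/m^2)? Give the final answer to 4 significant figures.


rho = 2N / (L * t)
L = 13.2 um = 1.32e-05 m, t = 276 nm = 2.76e-07 m
rho = 2 * 33 / (1.32e-05 * 2.76e-07)
rho = 1.812e+13 1/m^2


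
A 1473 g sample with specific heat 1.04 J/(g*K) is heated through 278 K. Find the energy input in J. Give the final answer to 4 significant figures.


Q = m * cp * dT
Q = 1473 * 1.04 * 278
Q = 425900 J


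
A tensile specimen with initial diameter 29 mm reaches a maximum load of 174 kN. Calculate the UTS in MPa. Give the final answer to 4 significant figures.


A0 = pi*(d/2)^2 = pi*(29/2)^2 = 660.52 mm^2
UTS = F_max / A0 = 174*1000 / 660.52
UTS = 263.4 MPa


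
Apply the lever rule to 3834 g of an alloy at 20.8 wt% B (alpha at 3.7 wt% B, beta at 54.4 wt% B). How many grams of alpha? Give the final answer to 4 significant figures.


f_alpha = (C_beta - C0) / (C_beta - C_alpha)
f_alpha = (54.4 - 20.8) / (54.4 - 3.7) = 0.662722
m_alpha = f_alpha * m_total = 0.662722 * 3834 = 2541 g


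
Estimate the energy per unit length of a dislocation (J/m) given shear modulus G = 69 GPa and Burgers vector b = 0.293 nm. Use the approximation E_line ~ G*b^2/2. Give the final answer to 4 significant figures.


E = G*b^2/2
b = 0.293 nm = 2.93e-10 m
G = 69 GPa = 6.9e+10 Pa
E = 0.5 * 6.9e+10 * (2.93e-10)^2
E = 2.962e-09 J/m


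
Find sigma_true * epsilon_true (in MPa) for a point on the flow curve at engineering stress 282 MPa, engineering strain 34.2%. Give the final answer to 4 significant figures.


sigma_true = sigma_eng * (1 + epsilon_eng)
sigma_true = 282 * (1 + 0.342) = 378.444 MPa
epsilon_true = ln(1 + epsilon_eng)
epsilon_true = ln(1 + 0.342) = 0.294161
sigma_true * epsilon_true = 378.444 * 0.294161 = 111.3 MPa


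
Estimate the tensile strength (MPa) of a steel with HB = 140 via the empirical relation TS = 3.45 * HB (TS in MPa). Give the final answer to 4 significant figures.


TS (MPa) = 3.45 * HB
TS = 3.45 * 140
TS = 483 MPa


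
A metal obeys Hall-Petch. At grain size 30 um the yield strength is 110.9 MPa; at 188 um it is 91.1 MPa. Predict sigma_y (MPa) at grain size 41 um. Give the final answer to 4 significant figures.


sigma_y = sigma0 + k / sqrt(d)
1/sqrt(d1) = 1/sqrt(3e-05) = 182.574;  1/sqrt(d2) = 72.9325
k = (sigma1 - sigma2) / (1/sqrt(d1) - 1/sqrt(d2)) = (110.9 - 91.1) / (182.574 - 72.9325) = 0.180588 MPa*m^0.5
sigma0 = sigma1 - k/sqrt(d1) = 110.9 - 0.180588*182.574 = 77.9292 MPa
sigma_y(d3) = 77.9292 + 0.180588 / sqrt(4.1e-05) = 106.1 MPa


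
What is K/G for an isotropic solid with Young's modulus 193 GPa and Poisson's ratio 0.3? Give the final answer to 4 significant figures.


G = E / (2*(1+nu))
G = 193 / (2*(1+0.3)) = 74.2308 GPa
K = E / (3*(1-2*nu))
K = 193 / (3*(1-2*0.3)) = 160.833 GPa
K/G = 160.833 / 74.2308 = 2.167


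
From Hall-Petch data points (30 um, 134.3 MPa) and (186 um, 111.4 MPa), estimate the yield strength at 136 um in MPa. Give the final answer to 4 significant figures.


sigma_y = sigma0 + k / sqrt(d)
1/sqrt(d1) = 1/sqrt(3e-05) = 182.574;  1/sqrt(d2) = 73.3236
k = (sigma1 - sigma2) / (1/sqrt(d1) - 1/sqrt(d2)) = (134.3 - 111.4) / (182.574 - 73.3236) = 0.20961 MPa*m^0.5
sigma0 = sigma1 - k/sqrt(d1) = 134.3 - 0.20961*182.574 = 96.0307 MPa
sigma_y(d3) = 96.0307 + 0.20961 / sqrt(1.36e-04) = 114 MPa


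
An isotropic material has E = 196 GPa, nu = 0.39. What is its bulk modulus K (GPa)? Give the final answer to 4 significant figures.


K = E / (3*(1-2*nu))
K = 196 / (3*(1-2*0.39))
K = 297 GPa


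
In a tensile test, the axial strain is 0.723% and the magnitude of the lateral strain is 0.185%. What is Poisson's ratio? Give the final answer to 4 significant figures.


nu = -epsilon_lat / epsilon_axial
Lateral strain is contraction (negative), so using magnitudes:
nu = 0.185 / 0.723
nu = 0.2559


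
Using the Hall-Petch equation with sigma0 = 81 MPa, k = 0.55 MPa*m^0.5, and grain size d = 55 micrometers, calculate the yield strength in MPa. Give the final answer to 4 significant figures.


sigma_y = sigma0 + k / sqrt(d)
d = 55 um = 5.5e-05 m
sigma_y = 81 + 0.55 / sqrt(5.5e-05)
sigma_y = 155.2 MPa


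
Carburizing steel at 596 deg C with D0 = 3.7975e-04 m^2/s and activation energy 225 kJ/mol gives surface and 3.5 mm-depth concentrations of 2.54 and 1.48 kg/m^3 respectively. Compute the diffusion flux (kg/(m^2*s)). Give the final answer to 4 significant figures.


Step 1: D = D0 * exp(-Qd/(R*T))
T = 596 + 273.15 = 869.15 K
D = 3.7975e-04 * exp(-225e3 / (8.314 * 869.15)) = 1.13983e-17 m^2/s
Step 2: J = D * (C1 - C2) / dx
J = 1.13983e-17 * (2.54 - 1.48) / 3.5e-03
J = 3.452e-15 kg/(m^2*s)


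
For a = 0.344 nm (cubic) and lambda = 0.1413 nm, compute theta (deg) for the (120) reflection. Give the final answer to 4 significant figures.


d = a / sqrt(h^2+k^2+l^2)
d = 0.344 / sqrt(5) = 0.153841 nm
lambda = 2*d*sin(theta)  =>  sin(theta) = lambda / (2*d)
sin(theta) = 0.1413 / (2 * 0.153841) = 0.459239
theta = 27.34 deg


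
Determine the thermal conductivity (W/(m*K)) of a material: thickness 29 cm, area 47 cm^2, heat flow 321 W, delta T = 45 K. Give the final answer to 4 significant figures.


k = Q*L / (A*dT)
L = 0.29 m, A = 4.7e-03 m^2
k = 321 * 0.29 / (4.7e-03 * 45)
k = 440.1 W/(m*K)


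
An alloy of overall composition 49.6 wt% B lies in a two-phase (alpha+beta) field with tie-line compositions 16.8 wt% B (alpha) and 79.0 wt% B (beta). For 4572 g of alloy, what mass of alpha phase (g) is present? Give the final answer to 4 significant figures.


f_alpha = (C_beta - C0) / (C_beta - C_alpha)
f_alpha = (79.0 - 49.6) / (79.0 - 16.8) = 0.472669
m_alpha = f_alpha * m_total = 0.472669 * 4572 = 2161 g


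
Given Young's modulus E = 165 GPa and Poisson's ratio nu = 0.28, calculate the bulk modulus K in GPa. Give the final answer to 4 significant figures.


K = E / (3*(1-2*nu))
K = 165 / (3*(1-2*0.28))
K = 125 GPa


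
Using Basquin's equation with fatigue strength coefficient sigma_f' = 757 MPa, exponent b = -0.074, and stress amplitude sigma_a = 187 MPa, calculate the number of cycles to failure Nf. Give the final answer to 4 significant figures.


sigma_a = sigma_f' * (2*Nf)^b
2*Nf = (sigma_a / sigma_f')^(1/b)
2*Nf = (187 / 757)^(1/-0.074)
2*Nf = 1.60745e+08
Nf = 8.037e+07 cycles


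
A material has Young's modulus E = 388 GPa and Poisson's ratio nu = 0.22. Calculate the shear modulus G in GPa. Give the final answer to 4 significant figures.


G = E / (2*(1+nu))
G = 388 / (2*(1+0.22))
G = 159 GPa


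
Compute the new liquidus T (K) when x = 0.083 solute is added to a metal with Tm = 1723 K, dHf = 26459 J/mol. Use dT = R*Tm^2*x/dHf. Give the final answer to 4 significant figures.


dT = R*Tm^2*x / dHf
dT = 8.314 * 1723^2 * 0.083 / 26459
dT = 77.4257 K
T_new = 1723 - 77.4257 = 1646 K


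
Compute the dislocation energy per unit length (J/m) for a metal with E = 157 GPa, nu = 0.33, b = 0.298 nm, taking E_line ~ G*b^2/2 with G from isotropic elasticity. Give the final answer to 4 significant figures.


Step 1: G = E / (2*(1+nu))
G = 157 / (2*(1+0.33)) = 59.0226 GPa = 5.90226e+10 Pa
Step 2: E_line = G*b^2/2
b = 0.298 nm = 2.98e-10 m
E_line = 0.5 * 5.90226e+10 * (2.98e-10)^2 = 2.621e-09 J/m


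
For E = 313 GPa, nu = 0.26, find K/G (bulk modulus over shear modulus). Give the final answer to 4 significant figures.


G = E / (2*(1+nu))
G = 313 / (2*(1+0.26)) = 124.206 GPa
K = E / (3*(1-2*nu))
K = 313 / (3*(1-2*0.26)) = 217.361 GPa
K/G = 217.361 / 124.206 = 1.75


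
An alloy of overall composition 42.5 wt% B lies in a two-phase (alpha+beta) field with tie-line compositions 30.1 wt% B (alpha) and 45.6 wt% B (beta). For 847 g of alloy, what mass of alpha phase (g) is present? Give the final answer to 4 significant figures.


f_alpha = (C_beta - C0) / (C_beta - C_alpha)
f_alpha = (45.6 - 42.5) / (45.6 - 30.1) = 0.2
m_alpha = f_alpha * m_total = 0.2 * 847 = 169.4 g


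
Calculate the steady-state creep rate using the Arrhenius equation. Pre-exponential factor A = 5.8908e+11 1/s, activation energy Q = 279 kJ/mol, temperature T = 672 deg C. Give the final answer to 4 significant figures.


rate = A * exp(-Q / (R*T))
T = 672 + 273.15 = 945.15 K
rate = 5.8908e+11 * exp(-279e3 / (8.314 * 945.15))
rate = 2.241e-04 1/s


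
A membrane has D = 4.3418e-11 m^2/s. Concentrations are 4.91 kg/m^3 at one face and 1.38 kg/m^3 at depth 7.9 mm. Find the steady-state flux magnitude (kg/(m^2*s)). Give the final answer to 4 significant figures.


J = -D * (dC/dx) = D * (C1 - C2) / dx
J = 4.3418e-11 * (4.91 - 1.38) / 7.9e-03
J = 1.94e-08 kg/(m^2*s)


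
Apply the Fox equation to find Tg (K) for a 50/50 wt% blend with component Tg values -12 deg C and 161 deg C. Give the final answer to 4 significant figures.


1/Tg = w1/Tg1 + w2/Tg2 (in Kelvin)
Tg1 = 261.15 K, Tg2 = 434.15 K
1/Tg = 0.5/261.15 + 0.5/434.15
Tg = 326.1 K


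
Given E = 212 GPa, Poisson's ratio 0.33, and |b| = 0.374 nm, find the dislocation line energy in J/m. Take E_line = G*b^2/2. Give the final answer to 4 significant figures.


Step 1: G = E / (2*(1+nu))
G = 212 / (2*(1+0.33)) = 79.6992 GPa = 7.96992e+10 Pa
Step 2: E_line = G*b^2/2
b = 0.374 nm = 3.74e-10 m
E_line = 0.5 * 7.96992e+10 * (3.74e-10)^2 = 5.574e-09 J/m


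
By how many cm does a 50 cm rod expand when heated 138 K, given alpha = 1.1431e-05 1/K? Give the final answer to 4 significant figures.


dL = L0 * alpha * dT
dL = 50 * 1.1431e-05 * 138
dL = 0.07887 cm


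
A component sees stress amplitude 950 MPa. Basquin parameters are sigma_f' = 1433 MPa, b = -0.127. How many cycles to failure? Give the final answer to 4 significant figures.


sigma_a = sigma_f' * (2*Nf)^b
2*Nf = (sigma_a / sigma_f')^(1/b)
2*Nf = (950 / 1433)^(1/-0.127)
2*Nf = 25.4501
Nf = 12.73 cycles


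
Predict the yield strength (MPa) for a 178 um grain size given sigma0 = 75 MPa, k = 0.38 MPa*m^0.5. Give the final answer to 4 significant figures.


sigma_y = sigma0 + k / sqrt(d)
d = 178 um = 1.78e-04 m
sigma_y = 75 + 0.38 / sqrt(1.78e-04)
sigma_y = 103.5 MPa


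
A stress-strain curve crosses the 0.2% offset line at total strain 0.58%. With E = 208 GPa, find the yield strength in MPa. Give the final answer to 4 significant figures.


Offset strain = 0.002
Elastic strain at yield = total_strain - offset = 5.8e-03 - 0.002 = 3.8e-03
sigma_y = E * elastic_strain = 208000 * 3.8e-03
sigma_y = 790.4 MPa


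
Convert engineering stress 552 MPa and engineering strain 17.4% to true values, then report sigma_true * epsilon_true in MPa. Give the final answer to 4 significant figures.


sigma_true = sigma_eng * (1 + epsilon_eng)
sigma_true = 552 * (1 + 0.174) = 648.048 MPa
epsilon_true = ln(1 + epsilon_eng)
epsilon_true = ln(1 + 0.174) = 0.160417
sigma_true * epsilon_true = 648.048 * 0.160417 = 104 MPa


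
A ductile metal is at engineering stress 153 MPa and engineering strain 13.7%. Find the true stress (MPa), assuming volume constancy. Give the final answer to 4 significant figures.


sigma_true = sigma_eng * (1 + epsilon_eng)
sigma_true = 153 * (1 + 0.137)
sigma_true = 174 MPa


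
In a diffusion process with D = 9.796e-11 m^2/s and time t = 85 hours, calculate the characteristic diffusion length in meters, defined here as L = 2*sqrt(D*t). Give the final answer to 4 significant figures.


t = 85 hr = 306000 s
Diffusion length = 2*sqrt(D*t)
= 2*sqrt(9.796e-11 * 306000)
= 0.01095 m


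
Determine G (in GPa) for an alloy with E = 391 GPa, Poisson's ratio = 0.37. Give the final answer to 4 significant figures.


G = E / (2*(1+nu))
G = 391 / (2*(1+0.37))
G = 142.7 GPa


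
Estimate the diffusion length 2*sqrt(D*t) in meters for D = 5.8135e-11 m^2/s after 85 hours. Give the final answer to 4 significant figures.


t = 85 hr = 306000 s
Diffusion length = 2*sqrt(D*t)
= 2*sqrt(5.8135e-11 * 306000)
= 8.435e-03 m


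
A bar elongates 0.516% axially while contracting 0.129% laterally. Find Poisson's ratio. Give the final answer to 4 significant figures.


nu = -epsilon_lat / epsilon_axial
Lateral strain is contraction (negative), so using magnitudes:
nu = 0.129 / 0.516
nu = 0.25


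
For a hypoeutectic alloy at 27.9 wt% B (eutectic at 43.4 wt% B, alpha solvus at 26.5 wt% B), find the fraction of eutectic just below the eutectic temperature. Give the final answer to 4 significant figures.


f_primary = (C_e - C0) / (C_e - C_alpha_max)
f_primary = (43.4 - 27.9) / (43.4 - 26.5)
f_primary = 0.91716
f_eutectic = 1 - 0.91716 = 0.08284


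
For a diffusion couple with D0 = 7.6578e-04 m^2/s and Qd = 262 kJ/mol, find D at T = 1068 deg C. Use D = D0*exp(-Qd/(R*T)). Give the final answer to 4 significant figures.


D = D0 * exp(-Qd / (R*T))
T = 1341.15 K
D = 7.6578e-04 * exp(-262e3 / (8.314 * 1341.15))
D = 4.78e-14 m^2/s


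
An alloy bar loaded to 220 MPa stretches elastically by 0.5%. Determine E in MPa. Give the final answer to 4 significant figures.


E = sigma / epsilon
epsilon = 0.5% = 5e-03
E = 220 / 5e-03
E = 44000 MPa


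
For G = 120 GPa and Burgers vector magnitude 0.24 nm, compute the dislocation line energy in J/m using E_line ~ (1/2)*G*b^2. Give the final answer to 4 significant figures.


E = G*b^2/2
b = 0.24 nm = 2.4e-10 m
G = 120 GPa = 1.2e+11 Pa
E = 0.5 * 1.2e+11 * (2.4e-10)^2
E = 3.456e-09 J/m


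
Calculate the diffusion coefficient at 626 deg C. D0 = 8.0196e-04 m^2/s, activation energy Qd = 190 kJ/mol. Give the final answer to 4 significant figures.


D = D0 * exp(-Qd / (R*T))
T = 899.15 K
D = 8.0196e-04 * exp(-190e3 / (8.314 * 899.15))
D = 7.345e-15 m^2/s


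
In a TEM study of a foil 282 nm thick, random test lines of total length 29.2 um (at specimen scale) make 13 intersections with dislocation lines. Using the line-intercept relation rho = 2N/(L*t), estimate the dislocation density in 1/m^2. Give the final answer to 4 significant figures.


rho = 2N / (L * t)
L = 29.2 um = 2.92e-05 m, t = 282 nm = 2.82e-07 m
rho = 2 * 13 / (2.92e-05 * 2.82e-07)
rho = 3.157e+12 1/m^2


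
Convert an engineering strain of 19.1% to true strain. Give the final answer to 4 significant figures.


epsilon_true = ln(1 + epsilon_eng)
epsilon_true = ln(1 + 0.191)
epsilon_true = 0.1748


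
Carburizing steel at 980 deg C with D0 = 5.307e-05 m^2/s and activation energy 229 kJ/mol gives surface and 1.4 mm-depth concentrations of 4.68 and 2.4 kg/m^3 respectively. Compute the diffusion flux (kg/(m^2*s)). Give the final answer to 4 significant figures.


Step 1: D = D0 * exp(-Qd/(R*T))
T = 980 + 273.15 = 1253.15 K
D = 5.307e-05 * exp(-229e3 / (8.314 * 1253.15)) = 1.51068e-14 m^2/s
Step 2: J = D * (C1 - C2) / dx
J = 1.51068e-14 * (4.68 - 2.4) / 1.4e-03
J = 2.46e-11 kg/(m^2*s)


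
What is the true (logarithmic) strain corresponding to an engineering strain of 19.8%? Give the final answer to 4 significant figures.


epsilon_true = ln(1 + epsilon_eng)
epsilon_true = ln(1 + 0.198)
epsilon_true = 0.1807


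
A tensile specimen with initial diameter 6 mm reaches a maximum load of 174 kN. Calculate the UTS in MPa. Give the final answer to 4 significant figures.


A0 = pi*(d/2)^2 = pi*(6/2)^2 = 28.2743 mm^2
UTS = F_max / A0 = 174*1000 / 28.2743
UTS = 6154 MPa


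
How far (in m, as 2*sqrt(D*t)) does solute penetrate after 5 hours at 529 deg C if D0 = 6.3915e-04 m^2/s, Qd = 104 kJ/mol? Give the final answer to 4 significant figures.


Step 1: D = D0 * exp(-Qd/(R*T))
T = 802.15 K
D = 6.3915e-04 * exp(-104e3 / (8.314 * 802.15)) = 1.07908e-10 m^2/s
Step 2: L = 2*sqrt(D*t)
t = 5 h = 18000 s
L = 2*sqrt(1.07908e-10 * 18000) = 2.787e-03 m


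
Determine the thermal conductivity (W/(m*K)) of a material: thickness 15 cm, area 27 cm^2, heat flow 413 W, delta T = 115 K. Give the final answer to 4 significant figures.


k = Q*L / (A*dT)
L = 0.15 m, A = 2.7e-03 m^2
k = 413 * 0.15 / (2.7e-03 * 115)
k = 199.5 W/(m*K)


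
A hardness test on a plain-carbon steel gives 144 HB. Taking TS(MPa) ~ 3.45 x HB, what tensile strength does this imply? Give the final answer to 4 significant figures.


TS (MPa) = 3.45 * HB
TS = 3.45 * 144
TS = 496.8 MPa


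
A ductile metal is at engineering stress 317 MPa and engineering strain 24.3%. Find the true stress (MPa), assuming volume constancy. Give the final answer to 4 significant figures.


sigma_true = sigma_eng * (1 + epsilon_eng)
sigma_true = 317 * (1 + 0.243)
sigma_true = 394 MPa


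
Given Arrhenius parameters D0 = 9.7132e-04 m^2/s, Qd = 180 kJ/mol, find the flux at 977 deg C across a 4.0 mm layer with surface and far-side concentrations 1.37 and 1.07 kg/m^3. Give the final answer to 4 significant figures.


Step 1: D = D0 * exp(-Qd/(R*T))
T = 977 + 273.15 = 1250.15 K
D = 9.7132e-04 * exp(-180e3 / (8.314 * 1250.15)) = 2.92553e-11 m^2/s
Step 2: J = D * (C1 - C2) / dx
J = 2.92553e-11 * (1.37 - 1.07) / 4e-03
J = 2.194e-09 kg/(m^2*s)


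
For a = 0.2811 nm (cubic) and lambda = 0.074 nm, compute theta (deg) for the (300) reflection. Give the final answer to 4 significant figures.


d = a / sqrt(h^2+k^2+l^2)
d = 0.2811 / sqrt(9) = 0.0937 nm
lambda = 2*d*sin(theta)  =>  sin(theta) = lambda / (2*d)
sin(theta) = 0.074 / (2 * 0.0937) = 0.394877
theta = 23.26 deg


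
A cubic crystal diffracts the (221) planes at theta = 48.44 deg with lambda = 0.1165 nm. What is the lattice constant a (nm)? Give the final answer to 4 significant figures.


d = lambda / (2*sin(theta))
d = 0.1165 / (2*sin(48.44 deg))
d = 0.0778471 nm
a = d * sqrt(h^2+k^2+l^2) = 0.0778471 * sqrt(9)
a = 0.2335 nm


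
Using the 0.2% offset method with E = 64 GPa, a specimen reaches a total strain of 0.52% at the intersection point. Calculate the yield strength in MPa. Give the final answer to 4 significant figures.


Offset strain = 0.002
Elastic strain at yield = total_strain - offset = 5.2e-03 - 0.002 = 3.2e-03
sigma_y = E * elastic_strain = 64000 * 3.2e-03
sigma_y = 204.8 MPa


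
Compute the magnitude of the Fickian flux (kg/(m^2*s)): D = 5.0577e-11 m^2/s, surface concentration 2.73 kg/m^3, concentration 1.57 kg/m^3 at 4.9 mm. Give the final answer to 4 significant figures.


J = -D * (dC/dx) = D * (C1 - C2) / dx
J = 5.0577e-11 * (2.73 - 1.57) / 4.9e-03
J = 1.197e-08 kg/(m^2*s)


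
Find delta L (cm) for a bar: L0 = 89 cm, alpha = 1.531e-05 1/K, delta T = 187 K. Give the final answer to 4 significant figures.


dL = L0 * alpha * dT
dL = 89 * 1.531e-05 * 187
dL = 0.2548 cm


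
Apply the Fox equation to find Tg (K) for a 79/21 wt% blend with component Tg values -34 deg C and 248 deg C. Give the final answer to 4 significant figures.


1/Tg = w1/Tg1 + w2/Tg2 (in Kelvin)
Tg1 = 239.15 K, Tg2 = 521.15 K
1/Tg = 0.79/239.15 + 0.21/521.15
Tg = 269.8 K


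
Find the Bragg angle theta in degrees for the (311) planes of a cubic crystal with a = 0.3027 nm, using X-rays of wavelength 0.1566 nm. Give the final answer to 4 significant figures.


d = a / sqrt(h^2+k^2+l^2)
d = 0.3027 / sqrt(11) = 0.0912675 nm
lambda = 2*d*sin(theta)  =>  sin(theta) = lambda / (2*d)
sin(theta) = 0.1566 / (2 * 0.0912675) = 0.857918
theta = 59.08 deg


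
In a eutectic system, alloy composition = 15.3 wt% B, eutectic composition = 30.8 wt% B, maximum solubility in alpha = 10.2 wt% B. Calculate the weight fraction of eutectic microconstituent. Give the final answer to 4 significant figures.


f_primary = (C_e - C0) / (C_e - C_alpha_max)
f_primary = (30.8 - 15.3) / (30.8 - 10.2)
f_primary = 0.752427
f_eutectic = 1 - 0.752427 = 0.2476


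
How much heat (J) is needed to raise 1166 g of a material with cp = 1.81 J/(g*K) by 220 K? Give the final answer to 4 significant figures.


Q = m * cp * dT
Q = 1166 * 1.81 * 220
Q = 464300 J


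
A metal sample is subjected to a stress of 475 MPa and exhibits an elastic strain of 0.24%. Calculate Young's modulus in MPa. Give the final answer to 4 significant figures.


E = sigma / epsilon
epsilon = 0.24% = 2.4e-03
E = 475 / 2.4e-03
E = 197900 MPa


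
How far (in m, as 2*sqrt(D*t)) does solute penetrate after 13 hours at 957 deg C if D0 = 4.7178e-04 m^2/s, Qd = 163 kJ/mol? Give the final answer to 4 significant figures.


Step 1: D = D0 * exp(-Qd/(R*T))
T = 1230.15 K
D = 4.7178e-04 * exp(-163e3 / (8.314 * 1230.15)) = 5.65174e-11 m^2/s
Step 2: L = 2*sqrt(D*t)
t = 13 h = 46800 s
L = 2*sqrt(5.65174e-11 * 46800) = 3.253e-03 m


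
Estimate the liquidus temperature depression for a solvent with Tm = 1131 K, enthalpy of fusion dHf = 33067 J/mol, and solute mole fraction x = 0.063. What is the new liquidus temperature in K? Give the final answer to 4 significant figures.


dT = R*Tm^2*x / dHf
dT = 8.314 * 1131^2 * 0.063 / 33067
dT = 20.2619 K
T_new = 1131 - 20.2619 = 1111 K


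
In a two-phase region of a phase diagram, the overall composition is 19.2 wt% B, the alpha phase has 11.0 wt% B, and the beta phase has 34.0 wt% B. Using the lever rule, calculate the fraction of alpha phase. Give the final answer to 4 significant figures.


f_alpha = (C_beta - C0) / (C_beta - C_alpha)
f_alpha = (34.0 - 19.2) / (34.0 - 11.0)
f_alpha = 0.6435


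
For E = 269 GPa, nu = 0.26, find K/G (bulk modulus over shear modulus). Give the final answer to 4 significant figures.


G = E / (2*(1+nu))
G = 269 / (2*(1+0.26)) = 106.746 GPa
K = E / (3*(1-2*nu))
K = 269 / (3*(1-2*0.26)) = 186.806 GPa
K/G = 186.806 / 106.746 = 1.75


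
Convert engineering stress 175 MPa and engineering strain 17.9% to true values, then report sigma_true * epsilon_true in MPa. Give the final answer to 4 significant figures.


sigma_true = sigma_eng * (1 + epsilon_eng)
sigma_true = 175 * (1 + 0.179) = 206.325 MPa
epsilon_true = ln(1 + epsilon_eng)
epsilon_true = ln(1 + 0.179) = 0.164667
sigma_true * epsilon_true = 206.325 * 0.164667 = 33.97 MPa


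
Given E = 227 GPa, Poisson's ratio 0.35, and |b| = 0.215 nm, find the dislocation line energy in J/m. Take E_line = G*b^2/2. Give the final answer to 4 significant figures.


Step 1: G = E / (2*(1+nu))
G = 227 / (2*(1+0.35)) = 84.0741 GPa = 8.40741e+10 Pa
Step 2: E_line = G*b^2/2
b = 0.215 nm = 2.15e-10 m
E_line = 0.5 * 8.40741e+10 * (2.15e-10)^2 = 1.943e-09 J/m


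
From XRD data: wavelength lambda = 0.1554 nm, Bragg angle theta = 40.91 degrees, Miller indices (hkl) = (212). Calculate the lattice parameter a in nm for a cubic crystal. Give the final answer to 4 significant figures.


d = lambda / (2*sin(theta))
d = 0.1554 / (2*sin(40.91 deg))
d = 0.118649 nm
a = d * sqrt(h^2+k^2+l^2) = 0.118649 * sqrt(9)
a = 0.3559 nm


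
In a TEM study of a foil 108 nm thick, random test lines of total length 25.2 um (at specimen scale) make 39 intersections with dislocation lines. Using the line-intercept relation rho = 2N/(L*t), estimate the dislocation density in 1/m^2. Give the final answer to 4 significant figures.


rho = 2N / (L * t)
L = 25.2 um = 2.52e-05 m, t = 108 nm = 1.08e-07 m
rho = 2 * 39 / (2.52e-05 * 1.08e-07)
rho = 2.866e+13 1/m^2


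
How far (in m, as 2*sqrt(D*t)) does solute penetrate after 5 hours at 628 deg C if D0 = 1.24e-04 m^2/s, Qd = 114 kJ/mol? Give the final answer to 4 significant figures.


Step 1: D = D0 * exp(-Qd/(R*T))
T = 901.15 K
D = 1.24e-04 * exp(-114e3 / (8.314 * 901.15)) = 3.0566e-11 m^2/s
Step 2: L = 2*sqrt(D*t)
t = 5 h = 18000 s
L = 2*sqrt(3.0566e-11 * 18000) = 1.483e-03 m


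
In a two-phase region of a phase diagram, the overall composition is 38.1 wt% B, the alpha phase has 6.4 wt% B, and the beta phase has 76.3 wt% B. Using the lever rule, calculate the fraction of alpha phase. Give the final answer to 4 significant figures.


f_alpha = (C_beta - C0) / (C_beta - C_alpha)
f_alpha = (76.3 - 38.1) / (76.3 - 6.4)
f_alpha = 0.5465


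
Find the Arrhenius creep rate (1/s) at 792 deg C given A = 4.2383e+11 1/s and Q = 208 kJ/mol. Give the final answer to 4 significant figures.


rate = A * exp(-Q / (R*T))
T = 792 + 273.15 = 1065.15 K
rate = 4.2383e+11 * exp(-208e3 / (8.314 * 1065.15))
rate = 26.7 1/s


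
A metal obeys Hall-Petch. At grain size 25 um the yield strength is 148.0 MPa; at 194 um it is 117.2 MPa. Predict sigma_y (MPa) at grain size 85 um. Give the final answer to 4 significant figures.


sigma_y = sigma0 + k / sqrt(d)
1/sqrt(d1) = 1/sqrt(2.5e-05) = 200;  1/sqrt(d2) = 71.7958
k = (sigma1 - sigma2) / (1/sqrt(d1) - 1/sqrt(d2)) = (148.0 - 117.2) / (200 - 71.7958) = 0.240242 MPa*m^0.5
sigma0 = sigma1 - k/sqrt(d1) = 148.0 - 0.240242*200 = 99.9516 MPa
sigma_y(d3) = 99.9516 + 0.240242 / sqrt(8.5e-05) = 126 MPa


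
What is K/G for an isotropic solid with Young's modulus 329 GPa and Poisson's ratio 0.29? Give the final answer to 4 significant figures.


G = E / (2*(1+nu))
G = 329 / (2*(1+0.29)) = 127.519 GPa
K = E / (3*(1-2*nu))
K = 329 / (3*(1-2*0.29)) = 261.111 GPa
K/G = 261.111 / 127.519 = 2.048


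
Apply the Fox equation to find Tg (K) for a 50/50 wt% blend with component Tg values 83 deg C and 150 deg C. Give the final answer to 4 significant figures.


1/Tg = w1/Tg1 + w2/Tg2 (in Kelvin)
Tg1 = 356.15 K, Tg2 = 423.15 K
1/Tg = 0.5/356.15 + 0.5/423.15
Tg = 386.8 K


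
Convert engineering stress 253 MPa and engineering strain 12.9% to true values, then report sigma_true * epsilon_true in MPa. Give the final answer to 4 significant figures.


sigma_true = sigma_eng * (1 + epsilon_eng)
sigma_true = 253 * (1 + 0.129) = 285.637 MPa
epsilon_true = ln(1 + epsilon_eng)
epsilon_true = ln(1 + 0.129) = 0.121332
sigma_true * epsilon_true = 285.637 * 0.121332 = 34.66 MPa


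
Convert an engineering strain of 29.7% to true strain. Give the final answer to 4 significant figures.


epsilon_true = ln(1 + epsilon_eng)
epsilon_true = ln(1 + 0.297)
epsilon_true = 0.2601


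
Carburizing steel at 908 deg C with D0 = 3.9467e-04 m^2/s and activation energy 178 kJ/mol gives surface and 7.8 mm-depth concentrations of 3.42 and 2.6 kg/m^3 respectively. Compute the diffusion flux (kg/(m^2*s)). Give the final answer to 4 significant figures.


Step 1: D = D0 * exp(-Qd/(R*T))
T = 908 + 273.15 = 1181.15 K
D = 3.9467e-04 * exp(-178e3 / (8.314 * 1181.15)) = 5.29857e-12 m^2/s
Step 2: J = D * (C1 - C2) / dx
J = 5.29857e-12 * (3.42 - 2.6) / 7.8e-03
J = 5.57e-10 kg/(m^2*s)


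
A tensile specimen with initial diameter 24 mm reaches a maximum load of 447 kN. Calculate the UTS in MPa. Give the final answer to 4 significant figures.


A0 = pi*(d/2)^2 = pi*(24/2)^2 = 452.389 mm^2
UTS = F_max / A0 = 447*1000 / 452.389
UTS = 988.1 MPa


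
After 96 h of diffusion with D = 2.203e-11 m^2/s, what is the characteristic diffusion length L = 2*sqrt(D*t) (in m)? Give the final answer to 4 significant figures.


t = 96 hr = 345600 s
Diffusion length = 2*sqrt(D*t)
= 2*sqrt(2.203e-11 * 345600)
= 5.519e-03 m


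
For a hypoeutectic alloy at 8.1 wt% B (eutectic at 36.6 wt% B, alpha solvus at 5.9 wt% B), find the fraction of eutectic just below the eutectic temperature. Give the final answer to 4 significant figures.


f_primary = (C_e - C0) / (C_e - C_alpha_max)
f_primary = (36.6 - 8.1) / (36.6 - 5.9)
f_primary = 0.928339
f_eutectic = 1 - 0.928339 = 0.07166


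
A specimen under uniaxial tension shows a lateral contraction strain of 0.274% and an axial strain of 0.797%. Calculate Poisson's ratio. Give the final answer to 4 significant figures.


nu = -epsilon_lat / epsilon_axial
Lateral strain is contraction (negative), so using magnitudes:
nu = 0.274 / 0.797
nu = 0.3438


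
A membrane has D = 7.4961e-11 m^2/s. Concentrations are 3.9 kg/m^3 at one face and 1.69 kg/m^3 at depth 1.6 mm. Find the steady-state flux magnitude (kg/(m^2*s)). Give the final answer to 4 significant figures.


J = -D * (dC/dx) = D * (C1 - C2) / dx
J = 7.4961e-11 * (3.9 - 1.69) / 1.6e-03
J = 1.035e-07 kg/(m^2*s)


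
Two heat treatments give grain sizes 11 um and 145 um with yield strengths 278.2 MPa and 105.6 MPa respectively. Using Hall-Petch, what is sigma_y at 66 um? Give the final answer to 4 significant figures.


sigma_y = sigma0 + k / sqrt(d)
1/sqrt(d1) = 1/sqrt(1.1e-05) = 301.511;  1/sqrt(d2) = 83.0455
k = (sigma1 - sigma2) / (1/sqrt(d1) - 1/sqrt(d2)) = (278.2 - 105.6) / (301.511 - 83.0455) = 0.790055 MPa*m^0.5
sigma0 = sigma1 - k/sqrt(d1) = 278.2 - 0.790055*301.511 = 39.9895 MPa
sigma_y(d3) = 39.9895 + 0.790055 / sqrt(6.6e-05) = 137.2 MPa


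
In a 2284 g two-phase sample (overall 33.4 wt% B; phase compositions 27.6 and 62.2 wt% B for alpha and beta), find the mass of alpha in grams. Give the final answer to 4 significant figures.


f_alpha = (C_beta - C0) / (C_beta - C_alpha)
f_alpha = (62.2 - 33.4) / (62.2 - 27.6) = 0.83237
m_alpha = f_alpha * m_total = 0.83237 * 2284 = 1901 g


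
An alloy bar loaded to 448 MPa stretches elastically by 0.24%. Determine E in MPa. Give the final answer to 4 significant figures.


E = sigma / epsilon
epsilon = 0.24% = 2.4e-03
E = 448 / 2.4e-03
E = 186700 MPa


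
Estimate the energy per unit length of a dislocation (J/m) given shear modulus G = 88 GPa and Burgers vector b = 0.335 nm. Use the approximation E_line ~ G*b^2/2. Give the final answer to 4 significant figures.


E = G*b^2/2
b = 0.335 nm = 3.35e-10 m
G = 88 GPa = 8.8e+10 Pa
E = 0.5 * 8.8e+10 * (3.35e-10)^2
E = 4.938e-09 J/m


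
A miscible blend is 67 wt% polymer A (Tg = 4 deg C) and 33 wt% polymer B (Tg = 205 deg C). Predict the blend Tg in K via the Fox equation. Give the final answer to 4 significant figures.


1/Tg = w1/Tg1 + w2/Tg2 (in Kelvin)
Tg1 = 277.15 K, Tg2 = 478.15 K
1/Tg = 0.67/277.15 + 0.33/478.15
Tg = 321.8 K


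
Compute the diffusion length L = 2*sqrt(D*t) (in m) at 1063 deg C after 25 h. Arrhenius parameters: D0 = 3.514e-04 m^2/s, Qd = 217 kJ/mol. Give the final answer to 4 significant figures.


Step 1: D = D0 * exp(-Qd/(R*T))
T = 1336.15 K
D = 3.514e-04 * exp(-217e3 / (8.314 * 1336.15)) = 1.15406e-12 m^2/s
Step 2: L = 2*sqrt(D*t)
t = 25 h = 90000 s
L = 2*sqrt(1.15406e-12 * 90000) = 6.446e-04 m


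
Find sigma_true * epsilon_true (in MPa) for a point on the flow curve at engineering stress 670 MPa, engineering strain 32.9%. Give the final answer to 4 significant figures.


sigma_true = sigma_eng * (1 + epsilon_eng)
sigma_true = 670 * (1 + 0.329) = 890.43 MPa
epsilon_true = ln(1 + epsilon_eng)
epsilon_true = ln(1 + 0.329) = 0.284427
sigma_true * epsilon_true = 890.43 * 0.284427 = 253.3 MPa


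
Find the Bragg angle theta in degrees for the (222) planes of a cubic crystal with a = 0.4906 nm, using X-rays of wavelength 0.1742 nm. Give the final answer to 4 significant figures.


d = a / sqrt(h^2+k^2+l^2)
d = 0.4906 / sqrt(12) = 0.141624 nm
lambda = 2*d*sin(theta)  =>  sin(theta) = lambda / (2*d)
sin(theta) = 0.1742 / (2 * 0.141624) = 0.615009
theta = 37.95 deg


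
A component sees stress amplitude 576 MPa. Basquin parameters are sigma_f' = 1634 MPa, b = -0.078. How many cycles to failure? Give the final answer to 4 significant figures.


sigma_a = sigma_f' * (2*Nf)^b
2*Nf = (sigma_a / sigma_f')^(1/b)
2*Nf = (576 / 1634)^(1/-0.078)
2*Nf = 639009
Nf = 319500 cycles


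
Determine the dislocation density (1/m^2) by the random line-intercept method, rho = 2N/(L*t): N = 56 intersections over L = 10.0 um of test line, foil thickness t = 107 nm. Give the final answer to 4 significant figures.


rho = 2N / (L * t)
L = 10.0 um = 1e-05 m, t = 107 nm = 1.07e-07 m
rho = 2 * 56 / (1e-05 * 1.07e-07)
rho = 1.047e+14 1/m^2
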